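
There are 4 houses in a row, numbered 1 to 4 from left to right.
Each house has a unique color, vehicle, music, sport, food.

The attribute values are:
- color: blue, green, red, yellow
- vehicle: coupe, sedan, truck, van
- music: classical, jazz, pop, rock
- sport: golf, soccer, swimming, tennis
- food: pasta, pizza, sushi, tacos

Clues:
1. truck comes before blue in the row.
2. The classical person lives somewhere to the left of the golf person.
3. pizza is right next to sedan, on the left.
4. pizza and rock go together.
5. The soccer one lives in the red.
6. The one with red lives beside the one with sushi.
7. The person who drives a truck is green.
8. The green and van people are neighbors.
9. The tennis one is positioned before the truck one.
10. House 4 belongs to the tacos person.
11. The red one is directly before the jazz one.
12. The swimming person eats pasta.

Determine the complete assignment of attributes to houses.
Solution:

House | Color | Vehicle | Music | Sport | Food
----------------------------------------------
  1   | red | coupe | rock | soccer | pizza
  2   | yellow | sedan | jazz | tennis | sushi
  3   | green | truck | classical | swimming | pasta
  4   | blue | van | pop | golf | tacos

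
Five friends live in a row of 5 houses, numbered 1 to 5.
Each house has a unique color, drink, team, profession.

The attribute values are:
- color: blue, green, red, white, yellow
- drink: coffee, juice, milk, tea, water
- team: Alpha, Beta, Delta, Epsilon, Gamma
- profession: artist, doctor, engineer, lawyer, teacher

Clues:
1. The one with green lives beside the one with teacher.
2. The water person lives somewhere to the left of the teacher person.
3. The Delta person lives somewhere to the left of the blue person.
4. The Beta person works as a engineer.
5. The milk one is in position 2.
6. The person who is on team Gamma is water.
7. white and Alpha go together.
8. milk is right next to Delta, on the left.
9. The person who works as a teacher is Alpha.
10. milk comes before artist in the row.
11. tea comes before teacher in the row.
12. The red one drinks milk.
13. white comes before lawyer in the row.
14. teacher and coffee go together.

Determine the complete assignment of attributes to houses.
Solution:

House | Color | Drink | Team | Profession
-----------------------------------------
  1   | yellow | water | Gamma | doctor
  2   | red | milk | Beta | engineer
  3   | green | tea | Delta | artist
  4   | white | coffee | Alpha | teacher
  5   | blue | juice | Epsilon | lawyer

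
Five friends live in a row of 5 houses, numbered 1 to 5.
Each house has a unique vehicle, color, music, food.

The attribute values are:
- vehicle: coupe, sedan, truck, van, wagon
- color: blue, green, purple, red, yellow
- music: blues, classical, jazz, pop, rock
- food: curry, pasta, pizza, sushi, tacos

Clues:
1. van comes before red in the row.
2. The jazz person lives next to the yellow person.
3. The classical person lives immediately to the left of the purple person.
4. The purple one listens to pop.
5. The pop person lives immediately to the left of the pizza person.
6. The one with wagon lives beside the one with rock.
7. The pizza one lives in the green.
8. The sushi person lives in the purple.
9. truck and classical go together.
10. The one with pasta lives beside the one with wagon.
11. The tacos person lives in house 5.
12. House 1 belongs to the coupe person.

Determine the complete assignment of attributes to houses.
Solution:

House | Vehicle | Color | Music | Food
--------------------------------------
  1   | coupe | blue | jazz | curry
  2   | truck | yellow | classical | pasta
  3   | wagon | purple | pop | sushi
  4   | van | green | rock | pizza
  5   | sedan | red | blues | tacos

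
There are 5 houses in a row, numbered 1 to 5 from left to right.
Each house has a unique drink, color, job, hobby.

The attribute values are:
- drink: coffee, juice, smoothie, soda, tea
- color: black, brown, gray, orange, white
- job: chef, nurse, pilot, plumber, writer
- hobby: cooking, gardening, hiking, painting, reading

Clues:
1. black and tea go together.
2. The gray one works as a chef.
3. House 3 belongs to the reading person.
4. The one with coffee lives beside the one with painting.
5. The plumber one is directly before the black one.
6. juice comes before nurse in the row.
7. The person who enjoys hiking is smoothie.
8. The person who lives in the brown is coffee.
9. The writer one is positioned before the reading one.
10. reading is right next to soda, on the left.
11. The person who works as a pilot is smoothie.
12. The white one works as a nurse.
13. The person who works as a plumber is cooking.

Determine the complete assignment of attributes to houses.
Solution:

House | Drink | Color | Job | Hobby
-----------------------------------
  1   | coffee | brown | plumber | cooking
  2   | tea | black | writer | painting
  3   | juice | gray | chef | reading
  4   | soda | white | nurse | gardening
  5   | smoothie | orange | pilot | hiking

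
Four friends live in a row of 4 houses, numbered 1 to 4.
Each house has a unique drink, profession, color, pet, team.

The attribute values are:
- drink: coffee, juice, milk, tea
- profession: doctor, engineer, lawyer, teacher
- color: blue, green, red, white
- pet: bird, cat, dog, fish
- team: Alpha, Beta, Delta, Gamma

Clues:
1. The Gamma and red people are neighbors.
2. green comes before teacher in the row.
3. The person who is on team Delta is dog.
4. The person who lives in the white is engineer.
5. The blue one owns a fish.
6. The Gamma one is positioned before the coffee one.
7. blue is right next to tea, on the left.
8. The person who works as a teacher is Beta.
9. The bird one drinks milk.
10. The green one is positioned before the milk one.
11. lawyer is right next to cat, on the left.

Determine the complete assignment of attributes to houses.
Solution:

House | Drink | Profession | Color | Pet | Team
-----------------------------------------------
  1   | juice | lawyer | blue | fish | Alpha
  2   | tea | doctor | green | cat | Gamma
  3   | milk | teacher | red | bird | Beta
  4   | coffee | engineer | white | dog | Delta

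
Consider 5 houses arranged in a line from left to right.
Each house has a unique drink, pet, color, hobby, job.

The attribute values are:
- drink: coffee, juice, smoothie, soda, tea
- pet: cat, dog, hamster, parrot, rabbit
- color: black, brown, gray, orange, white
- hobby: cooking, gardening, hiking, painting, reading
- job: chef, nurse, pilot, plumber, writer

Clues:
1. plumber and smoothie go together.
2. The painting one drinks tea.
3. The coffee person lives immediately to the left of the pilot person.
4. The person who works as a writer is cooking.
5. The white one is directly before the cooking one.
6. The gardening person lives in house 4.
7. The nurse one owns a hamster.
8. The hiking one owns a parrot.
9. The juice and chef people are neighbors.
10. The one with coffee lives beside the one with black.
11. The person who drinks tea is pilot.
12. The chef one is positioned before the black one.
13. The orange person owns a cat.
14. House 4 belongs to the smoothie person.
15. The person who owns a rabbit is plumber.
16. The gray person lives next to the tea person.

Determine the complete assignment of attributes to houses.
Solution:

House | Drink | Pet | Color | Hobby | Job
-----------------------------------------
  1   | juice | hamster | brown | reading | nurse
  2   | coffee | parrot | gray | hiking | chef
  3   | tea | dog | black | painting | pilot
  4   | smoothie | rabbit | white | gardening | plumber
  5   | soda | cat | orange | cooking | writer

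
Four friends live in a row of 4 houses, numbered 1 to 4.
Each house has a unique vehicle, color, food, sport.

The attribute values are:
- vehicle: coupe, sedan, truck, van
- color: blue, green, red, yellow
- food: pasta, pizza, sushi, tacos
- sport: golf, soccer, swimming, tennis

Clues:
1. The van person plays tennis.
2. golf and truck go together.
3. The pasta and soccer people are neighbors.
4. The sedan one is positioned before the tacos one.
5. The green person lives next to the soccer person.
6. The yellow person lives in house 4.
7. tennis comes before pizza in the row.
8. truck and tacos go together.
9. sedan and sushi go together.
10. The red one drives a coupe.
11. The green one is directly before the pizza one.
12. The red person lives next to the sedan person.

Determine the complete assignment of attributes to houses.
Solution:

House | Vehicle | Color | Food | Sport
--------------------------------------
  1   | van | green | pasta | tennis
  2   | coupe | red | pizza | soccer
  3   | sedan | blue | sushi | swimming
  4   | truck | yellow | tacos | golf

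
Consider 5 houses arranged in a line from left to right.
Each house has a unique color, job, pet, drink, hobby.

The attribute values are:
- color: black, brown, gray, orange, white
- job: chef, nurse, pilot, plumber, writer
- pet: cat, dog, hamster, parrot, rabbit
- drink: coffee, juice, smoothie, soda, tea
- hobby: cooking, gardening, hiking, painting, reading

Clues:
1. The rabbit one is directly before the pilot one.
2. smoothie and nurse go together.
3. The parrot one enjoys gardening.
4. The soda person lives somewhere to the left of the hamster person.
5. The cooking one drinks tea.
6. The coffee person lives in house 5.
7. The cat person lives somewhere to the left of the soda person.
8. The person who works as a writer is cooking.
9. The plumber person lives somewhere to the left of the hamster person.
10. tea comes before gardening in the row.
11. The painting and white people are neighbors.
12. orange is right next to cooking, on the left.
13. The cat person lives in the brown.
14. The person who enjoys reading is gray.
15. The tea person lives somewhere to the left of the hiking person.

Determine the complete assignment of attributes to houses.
Solution:

House | Color | Job | Pet | Drink | Hobby
-----------------------------------------
  1   | orange | nurse | dog | smoothie | painting
  2   | white | writer | rabbit | tea | cooking
  3   | brown | pilot | cat | juice | hiking
  4   | black | plumber | parrot | soda | gardening
  5   | gray | chef | hamster | coffee | reading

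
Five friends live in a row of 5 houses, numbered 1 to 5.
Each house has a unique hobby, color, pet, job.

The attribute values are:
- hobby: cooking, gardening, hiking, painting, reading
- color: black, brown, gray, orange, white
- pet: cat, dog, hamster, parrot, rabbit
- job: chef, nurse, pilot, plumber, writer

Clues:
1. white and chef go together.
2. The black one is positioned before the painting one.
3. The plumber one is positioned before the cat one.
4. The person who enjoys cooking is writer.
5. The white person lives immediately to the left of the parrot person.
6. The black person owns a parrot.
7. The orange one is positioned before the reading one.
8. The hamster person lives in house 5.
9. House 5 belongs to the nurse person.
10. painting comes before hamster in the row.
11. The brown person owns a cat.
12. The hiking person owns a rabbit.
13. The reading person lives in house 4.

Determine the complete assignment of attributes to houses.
Solution:

House | Hobby | Color | Pet | Job
---------------------------------
  1   | hiking | white | rabbit | chef
  2   | cooking | black | parrot | writer
  3   | painting | orange | dog | plumber
  4   | reading | brown | cat | pilot
  5   | gardening | gray | hamster | nurse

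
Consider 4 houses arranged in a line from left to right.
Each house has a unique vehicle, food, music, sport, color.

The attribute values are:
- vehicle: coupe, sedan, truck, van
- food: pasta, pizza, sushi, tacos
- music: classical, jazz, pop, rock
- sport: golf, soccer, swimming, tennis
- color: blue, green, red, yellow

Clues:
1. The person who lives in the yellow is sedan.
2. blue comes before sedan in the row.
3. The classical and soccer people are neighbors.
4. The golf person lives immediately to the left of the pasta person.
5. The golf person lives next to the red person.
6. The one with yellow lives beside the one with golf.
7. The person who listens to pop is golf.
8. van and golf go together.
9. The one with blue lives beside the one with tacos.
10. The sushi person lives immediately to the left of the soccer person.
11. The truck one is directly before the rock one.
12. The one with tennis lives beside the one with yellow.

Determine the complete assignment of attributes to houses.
Solution:

House | Vehicle | Food | Music | Sport | Color
----------------------------------------------
  1   | truck | sushi | classical | tennis | blue
  2   | sedan | tacos | rock | soccer | yellow
  3   | van | pizza | pop | golf | green
  4   | coupe | pasta | jazz | swimming | red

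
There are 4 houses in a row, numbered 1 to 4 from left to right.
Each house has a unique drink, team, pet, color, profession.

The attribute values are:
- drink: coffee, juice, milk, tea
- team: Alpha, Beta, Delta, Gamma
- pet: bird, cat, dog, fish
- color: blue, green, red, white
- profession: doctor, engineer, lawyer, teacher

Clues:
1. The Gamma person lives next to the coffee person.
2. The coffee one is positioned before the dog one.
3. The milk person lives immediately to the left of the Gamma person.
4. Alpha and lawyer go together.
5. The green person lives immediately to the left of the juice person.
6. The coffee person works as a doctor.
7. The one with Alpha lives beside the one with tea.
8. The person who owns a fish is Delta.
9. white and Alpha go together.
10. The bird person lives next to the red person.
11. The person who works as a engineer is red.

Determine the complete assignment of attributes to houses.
Solution:

House | Drink | Team | Pet | Color | Profession
-----------------------------------------------
  1   | milk | Alpha | bird | white | lawyer
  2   | tea | Gamma | cat | red | engineer
  3   | coffee | Delta | fish | green | doctor
  4   | juice | Beta | dog | blue | teacher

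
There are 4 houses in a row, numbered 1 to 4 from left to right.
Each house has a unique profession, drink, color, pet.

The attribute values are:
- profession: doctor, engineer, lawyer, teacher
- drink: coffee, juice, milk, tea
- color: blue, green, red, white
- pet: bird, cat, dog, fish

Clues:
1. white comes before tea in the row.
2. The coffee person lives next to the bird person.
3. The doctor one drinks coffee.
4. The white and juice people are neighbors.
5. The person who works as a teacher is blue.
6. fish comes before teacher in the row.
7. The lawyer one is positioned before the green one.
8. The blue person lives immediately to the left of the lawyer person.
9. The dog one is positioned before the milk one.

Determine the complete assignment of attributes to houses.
Solution:

House | Profession | Drink | Color | Pet
----------------------------------------
  1   | doctor | coffee | white | fish
  2   | teacher | juice | blue | bird
  3   | lawyer | tea | red | dog
  4   | engineer | milk | green | cat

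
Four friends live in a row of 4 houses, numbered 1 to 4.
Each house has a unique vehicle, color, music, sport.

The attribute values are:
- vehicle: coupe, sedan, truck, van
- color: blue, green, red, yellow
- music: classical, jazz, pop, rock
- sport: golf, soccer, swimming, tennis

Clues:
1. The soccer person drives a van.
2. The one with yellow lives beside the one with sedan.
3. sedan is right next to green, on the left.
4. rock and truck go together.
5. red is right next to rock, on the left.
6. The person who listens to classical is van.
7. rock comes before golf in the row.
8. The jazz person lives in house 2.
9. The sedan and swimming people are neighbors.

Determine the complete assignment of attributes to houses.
Solution:

House | Vehicle | Color | Music | Sport
---------------------------------------
  1   | van | yellow | classical | soccer
  2   | sedan | red | jazz | tennis
  3   | truck | green | rock | swimming
  4   | coupe | blue | pop | golf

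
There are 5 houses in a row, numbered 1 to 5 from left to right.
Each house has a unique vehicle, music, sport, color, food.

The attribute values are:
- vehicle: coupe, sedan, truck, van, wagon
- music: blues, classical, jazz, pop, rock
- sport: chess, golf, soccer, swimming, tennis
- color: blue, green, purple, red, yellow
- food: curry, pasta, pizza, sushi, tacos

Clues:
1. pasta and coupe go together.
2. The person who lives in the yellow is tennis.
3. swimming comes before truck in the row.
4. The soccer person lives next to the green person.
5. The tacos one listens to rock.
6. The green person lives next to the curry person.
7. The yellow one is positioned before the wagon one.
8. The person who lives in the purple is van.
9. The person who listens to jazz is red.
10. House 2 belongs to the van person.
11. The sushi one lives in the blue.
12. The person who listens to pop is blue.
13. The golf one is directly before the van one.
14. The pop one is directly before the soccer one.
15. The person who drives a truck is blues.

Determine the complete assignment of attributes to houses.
Solution:

House | Vehicle | Music | Sport | Color | Food
----------------------------------------------
  1   | sedan | pop | golf | blue | sushi
  2   | van | rock | soccer | purple | tacos
  3   | coupe | classical | swimming | green | pasta
  4   | truck | blues | tennis | yellow | curry
  5   | wagon | jazz | chess | red | pizza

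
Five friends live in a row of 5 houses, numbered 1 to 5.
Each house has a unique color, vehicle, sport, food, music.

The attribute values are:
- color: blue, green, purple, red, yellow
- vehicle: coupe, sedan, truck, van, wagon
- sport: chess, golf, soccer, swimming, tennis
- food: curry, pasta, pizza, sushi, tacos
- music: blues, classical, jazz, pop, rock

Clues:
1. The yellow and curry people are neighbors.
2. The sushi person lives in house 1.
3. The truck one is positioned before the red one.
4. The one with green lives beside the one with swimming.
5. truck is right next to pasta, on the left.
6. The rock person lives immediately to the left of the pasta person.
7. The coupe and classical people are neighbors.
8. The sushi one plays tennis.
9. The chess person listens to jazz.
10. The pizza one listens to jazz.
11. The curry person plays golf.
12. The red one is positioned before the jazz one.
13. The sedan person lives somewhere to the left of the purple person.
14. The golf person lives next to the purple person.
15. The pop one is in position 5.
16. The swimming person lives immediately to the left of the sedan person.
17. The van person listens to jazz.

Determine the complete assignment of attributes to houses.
Solution:

House | Color | Vehicle | Sport | Food | Music
----------------------------------------------
  1   | green | truck | tennis | sushi | rock
  2   | yellow | coupe | swimming | pasta | blues
  3   | red | sedan | golf | curry | classical
  4   | purple | van | chess | pizza | jazz
  5   | blue | wagon | soccer | tacos | pop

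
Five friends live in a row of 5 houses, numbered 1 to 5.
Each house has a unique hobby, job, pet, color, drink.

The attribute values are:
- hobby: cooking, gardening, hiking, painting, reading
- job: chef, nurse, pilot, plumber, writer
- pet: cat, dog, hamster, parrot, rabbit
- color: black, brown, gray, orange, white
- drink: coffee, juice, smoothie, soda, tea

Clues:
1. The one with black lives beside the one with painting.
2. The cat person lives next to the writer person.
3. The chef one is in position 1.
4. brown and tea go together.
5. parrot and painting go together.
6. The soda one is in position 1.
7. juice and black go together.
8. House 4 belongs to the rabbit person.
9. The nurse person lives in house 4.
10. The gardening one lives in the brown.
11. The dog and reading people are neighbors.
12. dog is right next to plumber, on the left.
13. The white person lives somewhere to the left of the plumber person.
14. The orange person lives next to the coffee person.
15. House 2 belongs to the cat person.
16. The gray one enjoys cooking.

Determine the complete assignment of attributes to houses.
Solution:

House | Hobby | Job | Pet | Color | Drink
-----------------------------------------
  1   | hiking | chef | dog | white | soda
  2   | reading | plumber | cat | black | juice
  3   | painting | writer | parrot | orange | smoothie
  4   | cooking | nurse | rabbit | gray | coffee
  5   | gardening | pilot | hamster | brown | tea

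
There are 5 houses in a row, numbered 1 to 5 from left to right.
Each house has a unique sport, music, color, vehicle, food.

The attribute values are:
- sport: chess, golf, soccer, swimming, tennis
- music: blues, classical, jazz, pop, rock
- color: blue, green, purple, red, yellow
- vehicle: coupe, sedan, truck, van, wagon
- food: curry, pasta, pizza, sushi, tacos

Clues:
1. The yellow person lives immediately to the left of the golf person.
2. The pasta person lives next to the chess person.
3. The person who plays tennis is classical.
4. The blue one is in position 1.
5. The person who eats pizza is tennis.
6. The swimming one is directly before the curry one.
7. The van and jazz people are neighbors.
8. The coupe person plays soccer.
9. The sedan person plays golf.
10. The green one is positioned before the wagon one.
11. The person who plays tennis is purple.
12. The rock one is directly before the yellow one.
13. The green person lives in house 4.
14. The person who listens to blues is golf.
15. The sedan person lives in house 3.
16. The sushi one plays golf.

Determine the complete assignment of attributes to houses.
Solution:

House | Sport | Music | Color | Vehicle | Food
----------------------------------------------
  1   | swimming | rock | blue | van | pasta
  2   | chess | jazz | yellow | truck | curry
  3   | golf | blues | red | sedan | sushi
  4   | soccer | pop | green | coupe | tacos
  5   | tennis | classical | purple | wagon | pizza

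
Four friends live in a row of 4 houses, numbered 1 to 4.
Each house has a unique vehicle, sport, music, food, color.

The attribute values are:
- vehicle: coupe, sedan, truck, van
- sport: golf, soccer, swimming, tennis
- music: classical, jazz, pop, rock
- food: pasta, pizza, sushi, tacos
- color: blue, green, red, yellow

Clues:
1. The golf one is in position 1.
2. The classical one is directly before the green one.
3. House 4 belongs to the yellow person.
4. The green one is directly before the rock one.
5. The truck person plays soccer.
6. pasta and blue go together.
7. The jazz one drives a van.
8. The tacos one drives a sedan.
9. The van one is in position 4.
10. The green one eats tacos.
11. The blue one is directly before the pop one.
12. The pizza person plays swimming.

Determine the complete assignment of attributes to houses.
Solution:

House | Vehicle | Sport | Music | Food | Color
----------------------------------------------
  1   | coupe | golf | classical | pasta | blue
  2   | sedan | tennis | pop | tacos | green
  3   | truck | soccer | rock | sushi | red
  4   | van | swimming | jazz | pizza | yellow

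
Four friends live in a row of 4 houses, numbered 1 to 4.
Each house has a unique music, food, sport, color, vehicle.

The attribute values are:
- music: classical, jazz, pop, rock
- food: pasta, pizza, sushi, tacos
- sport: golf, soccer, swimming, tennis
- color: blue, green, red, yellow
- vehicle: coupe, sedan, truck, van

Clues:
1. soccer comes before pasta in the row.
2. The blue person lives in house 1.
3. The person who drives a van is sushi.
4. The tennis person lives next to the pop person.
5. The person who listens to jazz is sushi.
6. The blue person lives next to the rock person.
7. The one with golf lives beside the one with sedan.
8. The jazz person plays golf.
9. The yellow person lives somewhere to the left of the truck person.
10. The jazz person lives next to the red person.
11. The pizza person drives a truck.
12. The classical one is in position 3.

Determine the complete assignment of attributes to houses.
Solution:

House | Music | Food | Sport | Color | Vehicle
----------------------------------------------
  1   | jazz | sushi | golf | blue | van
  2   | rock | tacos | soccer | red | sedan
  3   | classical | pasta | tennis | yellow | coupe
  4   | pop | pizza | swimming | green | truck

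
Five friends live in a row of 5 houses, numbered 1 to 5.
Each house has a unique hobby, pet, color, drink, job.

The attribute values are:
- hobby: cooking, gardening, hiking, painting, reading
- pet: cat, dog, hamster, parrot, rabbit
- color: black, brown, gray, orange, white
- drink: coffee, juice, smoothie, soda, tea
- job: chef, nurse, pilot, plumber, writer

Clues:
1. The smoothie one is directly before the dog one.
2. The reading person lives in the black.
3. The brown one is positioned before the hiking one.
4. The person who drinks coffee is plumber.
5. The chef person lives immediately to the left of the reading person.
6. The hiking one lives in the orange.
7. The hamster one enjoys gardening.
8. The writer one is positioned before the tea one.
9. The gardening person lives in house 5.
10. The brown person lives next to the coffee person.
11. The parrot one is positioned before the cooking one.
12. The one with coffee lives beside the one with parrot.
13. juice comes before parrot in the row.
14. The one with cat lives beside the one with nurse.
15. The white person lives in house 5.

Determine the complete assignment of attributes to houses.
Solution:

House | Hobby | Pet | Color | Drink | Job
-----------------------------------------
  1   | painting | rabbit | brown | juice | chef
  2   | reading | cat | black | coffee | plumber
  3   | hiking | parrot | orange | smoothie | nurse
  4   | cooking | dog | gray | soda | writer
  5   | gardening | hamster | white | tea | pilot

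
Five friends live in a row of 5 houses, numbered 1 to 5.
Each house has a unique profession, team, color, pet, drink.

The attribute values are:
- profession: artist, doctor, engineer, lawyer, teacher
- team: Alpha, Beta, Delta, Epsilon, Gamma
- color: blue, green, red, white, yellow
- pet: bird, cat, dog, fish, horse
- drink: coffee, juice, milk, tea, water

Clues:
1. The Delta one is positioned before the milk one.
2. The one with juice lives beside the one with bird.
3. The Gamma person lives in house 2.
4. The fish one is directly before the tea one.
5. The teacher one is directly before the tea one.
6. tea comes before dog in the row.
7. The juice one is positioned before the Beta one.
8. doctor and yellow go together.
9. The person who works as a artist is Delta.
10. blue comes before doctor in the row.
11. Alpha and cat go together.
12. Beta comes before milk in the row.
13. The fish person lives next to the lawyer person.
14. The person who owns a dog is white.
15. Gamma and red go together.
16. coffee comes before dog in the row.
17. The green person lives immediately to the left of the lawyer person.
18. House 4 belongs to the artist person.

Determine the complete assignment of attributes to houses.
Solution:

House | Profession | Team | Color | Pet | Drink
-----------------------------------------------
  1   | teacher | Epsilon | green | fish | juice
  2   | lawyer | Gamma | red | bird | tea
  3   | engineer | Beta | blue | horse | coffee
  4   | artist | Delta | white | dog | water
  5   | doctor | Alpha | yellow | cat | milk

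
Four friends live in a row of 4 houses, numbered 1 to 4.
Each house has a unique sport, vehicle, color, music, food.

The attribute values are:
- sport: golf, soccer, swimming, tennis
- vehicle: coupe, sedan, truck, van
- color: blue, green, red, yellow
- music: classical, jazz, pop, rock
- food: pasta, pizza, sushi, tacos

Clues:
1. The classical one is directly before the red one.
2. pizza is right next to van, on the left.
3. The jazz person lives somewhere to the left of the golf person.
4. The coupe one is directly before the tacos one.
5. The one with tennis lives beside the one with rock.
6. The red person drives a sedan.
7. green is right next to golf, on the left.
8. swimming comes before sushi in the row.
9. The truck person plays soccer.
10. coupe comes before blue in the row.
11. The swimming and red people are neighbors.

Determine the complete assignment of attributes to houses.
Solution:

House | Sport | Vehicle | Color | Music | Food
----------------------------------------------
  1   | swimming | coupe | yellow | classical | pasta
  2   | tennis | sedan | red | jazz | tacos
  3   | soccer | truck | green | rock | pizza
  4   | golf | van | blue | pop | sushi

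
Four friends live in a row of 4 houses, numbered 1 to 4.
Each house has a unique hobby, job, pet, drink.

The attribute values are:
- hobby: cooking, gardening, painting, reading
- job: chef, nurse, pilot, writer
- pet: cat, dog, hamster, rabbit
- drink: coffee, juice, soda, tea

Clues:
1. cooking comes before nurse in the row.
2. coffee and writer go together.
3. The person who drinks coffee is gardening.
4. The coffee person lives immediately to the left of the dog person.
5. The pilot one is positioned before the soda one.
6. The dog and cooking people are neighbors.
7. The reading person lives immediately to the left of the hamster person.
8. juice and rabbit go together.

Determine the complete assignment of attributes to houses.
Solution:

House | Hobby | Job | Pet | Drink
---------------------------------
  1   | gardening | writer | cat | coffee
  2   | reading | pilot | dog | tea
  3   | cooking | chef | hamster | soda
  4   | painting | nurse | rabbit | juice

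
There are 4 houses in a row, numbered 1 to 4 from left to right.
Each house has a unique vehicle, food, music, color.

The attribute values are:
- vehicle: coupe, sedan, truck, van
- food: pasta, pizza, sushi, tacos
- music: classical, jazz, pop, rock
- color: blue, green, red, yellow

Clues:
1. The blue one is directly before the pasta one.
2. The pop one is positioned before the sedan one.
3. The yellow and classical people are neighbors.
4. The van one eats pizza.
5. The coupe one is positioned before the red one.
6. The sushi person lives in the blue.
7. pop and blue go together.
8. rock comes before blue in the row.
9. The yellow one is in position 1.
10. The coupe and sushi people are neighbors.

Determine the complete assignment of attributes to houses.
Solution:

House | Vehicle | Food | Music | Color
--------------------------------------
  1   | van | pizza | rock | yellow
  2   | coupe | tacos | classical | green
  3   | truck | sushi | pop | blue
  4   | sedan | pasta | jazz | red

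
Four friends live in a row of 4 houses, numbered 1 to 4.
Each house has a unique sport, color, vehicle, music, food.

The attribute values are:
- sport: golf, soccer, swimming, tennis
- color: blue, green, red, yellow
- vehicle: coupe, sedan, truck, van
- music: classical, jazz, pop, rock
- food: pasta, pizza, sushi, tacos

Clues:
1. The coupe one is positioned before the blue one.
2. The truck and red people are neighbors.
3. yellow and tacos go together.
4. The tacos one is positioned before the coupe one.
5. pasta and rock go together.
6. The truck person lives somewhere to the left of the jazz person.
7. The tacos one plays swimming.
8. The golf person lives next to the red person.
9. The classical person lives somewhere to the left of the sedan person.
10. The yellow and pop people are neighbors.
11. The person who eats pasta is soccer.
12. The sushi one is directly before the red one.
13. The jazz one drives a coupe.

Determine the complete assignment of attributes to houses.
Solution:

House | Sport | Color | Vehicle | Music | Food
----------------------------------------------
  1   | swimming | yellow | van | classical | tacos
  2   | golf | green | truck | pop | sushi
  3   | tennis | red | coupe | jazz | pizza
  4   | soccer | blue | sedan | rock | pasta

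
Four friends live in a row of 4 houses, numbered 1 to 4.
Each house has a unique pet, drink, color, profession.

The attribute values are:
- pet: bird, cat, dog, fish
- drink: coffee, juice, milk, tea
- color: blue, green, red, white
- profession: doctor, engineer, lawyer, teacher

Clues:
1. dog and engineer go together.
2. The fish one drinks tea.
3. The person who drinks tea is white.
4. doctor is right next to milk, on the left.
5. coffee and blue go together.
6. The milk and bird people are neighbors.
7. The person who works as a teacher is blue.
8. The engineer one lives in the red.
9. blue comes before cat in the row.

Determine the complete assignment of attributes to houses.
Solution:

House | Pet | Drink | Color | Profession
----------------------------------------
  1   | fish | tea | white | doctor
  2   | dog | milk | red | engineer
  3   | bird | coffee | blue | teacher
  4   | cat | juice | green | lawyer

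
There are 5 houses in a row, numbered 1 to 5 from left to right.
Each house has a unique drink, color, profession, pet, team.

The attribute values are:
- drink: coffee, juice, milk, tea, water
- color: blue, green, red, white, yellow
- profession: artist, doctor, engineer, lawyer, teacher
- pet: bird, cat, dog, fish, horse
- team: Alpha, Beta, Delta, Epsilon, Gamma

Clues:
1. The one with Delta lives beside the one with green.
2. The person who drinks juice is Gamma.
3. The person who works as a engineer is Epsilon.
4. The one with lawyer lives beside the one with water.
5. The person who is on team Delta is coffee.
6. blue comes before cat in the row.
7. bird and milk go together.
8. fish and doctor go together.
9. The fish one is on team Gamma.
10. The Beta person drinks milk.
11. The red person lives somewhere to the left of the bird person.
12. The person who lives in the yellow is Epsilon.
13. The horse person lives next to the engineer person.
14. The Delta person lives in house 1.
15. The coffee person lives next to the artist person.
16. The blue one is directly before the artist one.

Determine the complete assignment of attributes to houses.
Solution:

House | Drink | Color | Profession | Pet | Team
-----------------------------------------------
  1   | coffee | blue | lawyer | dog | Delta
  2   | water | green | artist | horse | Alpha
  3   | tea | yellow | engineer | cat | Epsilon
  4   | juice | red | doctor | fish | Gamma
  5   | milk | white | teacher | bird | Beta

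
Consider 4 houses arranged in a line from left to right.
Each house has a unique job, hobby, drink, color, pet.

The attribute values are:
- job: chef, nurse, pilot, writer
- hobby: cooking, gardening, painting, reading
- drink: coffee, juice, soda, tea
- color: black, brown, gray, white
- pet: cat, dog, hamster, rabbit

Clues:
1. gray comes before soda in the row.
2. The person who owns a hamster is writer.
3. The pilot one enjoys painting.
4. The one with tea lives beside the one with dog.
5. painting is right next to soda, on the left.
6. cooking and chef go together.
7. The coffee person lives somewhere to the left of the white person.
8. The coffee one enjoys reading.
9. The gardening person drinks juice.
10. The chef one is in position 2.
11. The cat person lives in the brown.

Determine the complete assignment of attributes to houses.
Solution:

House | Job | Hobby | Drink | Color | Pet
-----------------------------------------
  1   | pilot | painting | tea | gray | rabbit
  2   | chef | cooking | soda | black | dog
  3   | nurse | reading | coffee | brown | cat
  4   | writer | gardening | juice | white | hamster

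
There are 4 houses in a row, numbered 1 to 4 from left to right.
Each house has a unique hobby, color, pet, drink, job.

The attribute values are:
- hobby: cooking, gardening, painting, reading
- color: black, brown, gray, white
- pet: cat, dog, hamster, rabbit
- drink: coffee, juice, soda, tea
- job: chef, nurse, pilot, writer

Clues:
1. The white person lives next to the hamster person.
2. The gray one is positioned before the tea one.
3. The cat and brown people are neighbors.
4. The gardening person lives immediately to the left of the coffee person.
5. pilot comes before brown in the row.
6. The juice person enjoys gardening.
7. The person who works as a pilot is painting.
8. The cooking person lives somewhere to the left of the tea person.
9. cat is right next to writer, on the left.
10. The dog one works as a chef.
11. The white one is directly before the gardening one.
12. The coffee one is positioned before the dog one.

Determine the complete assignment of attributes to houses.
Solution:

House | Hobby | Color | Pet | Drink | Job
-----------------------------------------
  1   | painting | white | cat | soda | pilot
  2   | gardening | brown | hamster | juice | writer
  3   | cooking | gray | rabbit | coffee | nurse
  4   | reading | black | dog | tea | chef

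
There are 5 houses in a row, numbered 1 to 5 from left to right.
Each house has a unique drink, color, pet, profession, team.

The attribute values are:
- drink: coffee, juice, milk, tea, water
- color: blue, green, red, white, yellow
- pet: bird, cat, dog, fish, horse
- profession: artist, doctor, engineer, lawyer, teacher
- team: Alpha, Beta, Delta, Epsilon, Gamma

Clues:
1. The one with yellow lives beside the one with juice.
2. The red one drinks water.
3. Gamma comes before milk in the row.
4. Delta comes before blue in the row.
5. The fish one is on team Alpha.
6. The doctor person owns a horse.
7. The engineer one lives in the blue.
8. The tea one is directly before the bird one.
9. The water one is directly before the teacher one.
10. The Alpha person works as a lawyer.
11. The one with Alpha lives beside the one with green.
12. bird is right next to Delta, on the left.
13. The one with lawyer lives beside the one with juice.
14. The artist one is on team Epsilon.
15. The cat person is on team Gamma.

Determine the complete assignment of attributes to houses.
Solution:

House | Drink | Color | Pet | Profession | Team
-----------------------------------------------
  1   | tea | yellow | fish | lawyer | Alpha
  2   | juice | green | bird | artist | Epsilon
  3   | water | red | horse | doctor | Delta
  4   | coffee | white | cat | teacher | Gamma
  5   | milk | blue | dog | engineer | Beta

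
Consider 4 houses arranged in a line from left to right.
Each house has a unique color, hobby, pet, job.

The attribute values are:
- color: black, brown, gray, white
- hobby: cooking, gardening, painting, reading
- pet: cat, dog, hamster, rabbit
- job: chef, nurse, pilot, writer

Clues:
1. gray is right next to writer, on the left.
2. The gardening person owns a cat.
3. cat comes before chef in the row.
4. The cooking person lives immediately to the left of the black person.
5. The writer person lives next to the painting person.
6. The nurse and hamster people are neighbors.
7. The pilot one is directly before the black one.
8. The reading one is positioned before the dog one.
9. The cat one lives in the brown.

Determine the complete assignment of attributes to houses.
Solution:

House | Color | Hobby | Pet | Job
---------------------------------
  1   | brown | gardening | cat | nurse
  2   | gray | cooking | hamster | pilot
  3   | black | reading | rabbit | writer
  4   | white | painting | dog | chef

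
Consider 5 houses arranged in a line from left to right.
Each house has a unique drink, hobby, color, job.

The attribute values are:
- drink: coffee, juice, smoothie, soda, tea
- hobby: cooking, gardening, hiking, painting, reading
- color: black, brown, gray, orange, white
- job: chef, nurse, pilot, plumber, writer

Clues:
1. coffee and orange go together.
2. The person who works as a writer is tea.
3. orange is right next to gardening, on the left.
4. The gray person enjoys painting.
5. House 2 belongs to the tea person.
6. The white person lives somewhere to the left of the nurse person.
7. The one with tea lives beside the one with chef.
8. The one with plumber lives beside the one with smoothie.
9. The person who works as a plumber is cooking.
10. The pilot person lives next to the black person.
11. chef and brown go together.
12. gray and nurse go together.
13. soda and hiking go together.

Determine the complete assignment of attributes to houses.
Solution:

House | Drink | Hobby | Color | Job
-----------------------------------
  1   | coffee | reading | orange | pilot
  2   | tea | gardening | black | writer
  3   | soda | hiking | brown | chef
  4   | juice | cooking | white | plumber
  5   | smoothie | painting | gray | nurse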